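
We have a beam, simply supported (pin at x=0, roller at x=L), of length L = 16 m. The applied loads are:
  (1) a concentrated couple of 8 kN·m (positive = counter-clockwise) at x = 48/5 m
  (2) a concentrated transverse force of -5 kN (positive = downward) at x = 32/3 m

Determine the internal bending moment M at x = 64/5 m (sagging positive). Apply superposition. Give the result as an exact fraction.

Load 1 — applied couple M₀=8 kN·m at a=48/5 m (b=L-a=32/5):
  M_1 = M₀x/L - M₀  [x>a] = 8·(64/5)/16 - 8 = -8/5 kN·m
Load 2 — point force P=-5 kN at a=32/3 m (b=L-a=16/3):
  M_2 = Pa(L-x)/L  [x>a] = (-5)·(32/3)·(16-(64/5))/16 = -32/3 kN·m
Superposition: M = Σ M_i = -184/15 kN·m ≈ -12.266667 kN·m

M(64/5) = -184/15 kN·m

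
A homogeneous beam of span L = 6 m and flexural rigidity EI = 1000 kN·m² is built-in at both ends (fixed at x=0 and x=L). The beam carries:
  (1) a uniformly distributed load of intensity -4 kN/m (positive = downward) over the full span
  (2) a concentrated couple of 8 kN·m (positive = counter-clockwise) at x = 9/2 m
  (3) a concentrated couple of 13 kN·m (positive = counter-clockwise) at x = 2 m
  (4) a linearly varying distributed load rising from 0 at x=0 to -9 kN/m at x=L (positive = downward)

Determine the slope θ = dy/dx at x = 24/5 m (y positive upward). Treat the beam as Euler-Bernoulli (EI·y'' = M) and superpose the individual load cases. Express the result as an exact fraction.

Load 1 — uniform load w=-4 kN/m over full span:
  θ_1 = -wx(L-x)(L-2x)/(12EI) = -(-4)·(24/5)·(6-(24/5))·(6-2·(24/5))/(12·1000) = -108/15625 rad
Load 2 — applied couple M₀=8 kN·m at a=9/2 m (b=L-a=3/2):
  θ_2 = (R_Ax²/2 - M_Ax - M₀(x-a))/EI  [x>a] with R_A=3/2, M_A=5/2 = ((3/2)·(24/5)²/2 - (5/2)·(24/5) - 8·((24/5)-(9/2)))/1000 = 9/3125 rad
Load 3 — applied couple M₀=13 kN·m at a=2 m (b=L-a=4):
  θ_3 = (R_Ax²/2 - M_Ax - M₀(x-a))/EI  [x>a] with R_A=26/9, M_A=0 = ((26/9)·(24/5)²/2 - 0·(24/5) - 13·((24/5)-2))/1000 = -39/12500 rad
Load 4 — triangular load w₀=-9 kN/m (0→w₀ over full span):
  θ_4 = -w₀(2x(L-x)(L-2x)(x+2L)+x²(L-x)²)/(120LEI) = -(-9)·(2·(24/5)·(6-(24/5))·(6-2·(24/5))·((24/5)+2·6)+(24/5)²·(6-(24/5))²)/(120·6·1000) = -648/78125 rad
Superposition: θ = Σ θ_i = -4827/312500 rad ≈ -0.015446 rad

θ(24/5) = -4827/312500 rad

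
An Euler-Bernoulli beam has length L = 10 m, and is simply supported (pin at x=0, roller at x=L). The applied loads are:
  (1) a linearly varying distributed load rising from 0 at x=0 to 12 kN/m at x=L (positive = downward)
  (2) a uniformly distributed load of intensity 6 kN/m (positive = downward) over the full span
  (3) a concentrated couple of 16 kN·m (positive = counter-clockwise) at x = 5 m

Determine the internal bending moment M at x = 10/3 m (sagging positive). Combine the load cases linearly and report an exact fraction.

M(10/3) = 3544/27 kN·m

Load 1 — triangular load w₀=12 kN/m (0→w₀ over full span):
  M_1 = w₀Lx/6 - w₀x³/(6L) = 12·10·(10/3)/6 - 12·(10/3)³/(6·10) = 1600/27 kN·m
Load 2 — uniform load w=6 kN/m over full span:
  M_2 = wx(L-x)/2 = 6·(10/3)·(10-(10/3))/2 = 200/3 kN·m
Load 3 — applied couple M₀=16 kN·m at a=5 m (b=L-a=5):
  M_3 = M₀x/L  [x≤a] = 16·(10/3)/10 = 16/3 kN·m
Superposition: M = Σ M_i = 3544/27 kN·m ≈ 131.259259 kN·m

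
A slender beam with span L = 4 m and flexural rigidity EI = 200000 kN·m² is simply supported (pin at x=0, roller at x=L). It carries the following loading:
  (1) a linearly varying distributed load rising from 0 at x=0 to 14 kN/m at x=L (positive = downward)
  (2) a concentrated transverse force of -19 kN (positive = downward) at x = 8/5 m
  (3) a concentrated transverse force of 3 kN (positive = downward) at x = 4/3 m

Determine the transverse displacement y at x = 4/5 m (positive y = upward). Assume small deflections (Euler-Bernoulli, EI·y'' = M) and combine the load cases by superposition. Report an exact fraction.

Load 1 — triangular load w₀=14 kN/m (0→w₀ over full span):
  y_1 = -w₀x(7L⁴-10L²x²+3x⁴)/(360LEI) = -14·(4/5)·(7·4⁴-10·4²·(4/5)²+3·(4/5)⁴)/(360·4·200000) = -9632/146484375 m
Load 2 — point force P=-19 kN at a=8/5 m (b=L-a=12/5):
  y_2 = -Pbx(L²-b²-x²)/(6LEI)  [x≤a] = -(-19)·(12/5)·(4/5)·(4²-(12/5)²-(4/5)²)/(6·4·200000) = 57/781250 m
Load 3 — point force P=3 kN at a=4/3 m (b=L-a=8/3):
  y_3 = -Pbx(L²-b²-x²)/(6LEI)  [x≤a] = -3·(8/3)·(4/5)·(4²-(8/3)²-(4/5)²)/(6·4·200000) = -116/10546875 m
Superposition: y = Σ y_i = -10001/2636718750 m ≈ -0.000004 m

y(4/5) = -10001/2636718750 m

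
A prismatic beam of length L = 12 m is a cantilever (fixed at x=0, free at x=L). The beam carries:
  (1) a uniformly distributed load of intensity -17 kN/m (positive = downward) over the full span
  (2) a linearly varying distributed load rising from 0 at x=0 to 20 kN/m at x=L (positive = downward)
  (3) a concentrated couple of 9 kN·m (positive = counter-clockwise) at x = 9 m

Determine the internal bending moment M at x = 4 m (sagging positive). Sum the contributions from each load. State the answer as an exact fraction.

Load 1 — uniform load w=-17 kN/m over full span:
  M_1 = -w(L-x)²/2 = -(-17)·(12-4)²/2 = 544 kN·m
Load 2 — triangular load w₀=20 kN/m (0→w₀ over full span):
  M_2 = w₀Lx/2 - w₀L²/3 - w₀x³/(6L) = 20·12·4/2 - 20·12²/3 - 20·4³/(6·12) = -4480/9 kN·m
Load 3 — applied couple M₀=9 kN·m at a=9 m (b=L-a=3):
  M_3 = M₀  [x≤a] = 9 = 9 kN·m
Superposition: M = Σ M_i = 497/9 kN·m ≈ 55.222222 kN·m

M(4) = 497/9 kN·m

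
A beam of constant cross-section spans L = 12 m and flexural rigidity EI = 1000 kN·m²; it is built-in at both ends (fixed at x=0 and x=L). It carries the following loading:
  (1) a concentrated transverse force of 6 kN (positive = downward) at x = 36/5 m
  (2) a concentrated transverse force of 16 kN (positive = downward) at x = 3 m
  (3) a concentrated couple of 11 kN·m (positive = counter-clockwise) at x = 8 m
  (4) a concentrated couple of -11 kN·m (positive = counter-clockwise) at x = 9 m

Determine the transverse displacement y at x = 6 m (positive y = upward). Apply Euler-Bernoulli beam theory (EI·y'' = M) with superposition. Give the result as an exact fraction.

y(6) = -58817/500000 m

Load 1 — point force P=6 kN at a=36/5 m (b=L-a=24/5):
  y_1 = -Pb²x²(3aL-(3a+b)x)/(6L³EI)  [x≤a] = -6·(24/5)²·6²·(3·(36/5)·12-(3·(36/5)+(24/5))·6)/(6·12³·1000) = -756/15625 m
Load 2 — point force P=16 kN at a=3 m (b=L-a=9):
  y_2 = -Pa²(L-x)²(3bL-(3b+a)(L-x))/(6L³EI)  [x>a] = -16·3²·(12-6)²·(3·9·12-(3·9+3)·(12-6))/(6·12³·1000) = -9/125 m
Load 3 — applied couple M₀=11 kN·m at a=8 m (b=L-a=4):
  y_3 = (R_Ax³/6 - M_Ax²/2)/EI  [x≤a] with R_A=11/9, M_A=11/3 = ((11/9)·6³/6 - (11/3)·6²/2)/1000 = -11/500 m
Load 4 — applied couple M₀=-11 kN·m at a=9 m (b=L-a=3):
  y_4 = (R_Ax³/6 - M_Ax²/2)/EI  [x≤a] with R_A=-33/32, M_A=-55/16 = ((-33/32)·6³/6 - (-55/16)·6²/2)/1000 = 99/4000 m
Superposition: y = Σ y_i = -58817/500000 m ≈ -0.117634 m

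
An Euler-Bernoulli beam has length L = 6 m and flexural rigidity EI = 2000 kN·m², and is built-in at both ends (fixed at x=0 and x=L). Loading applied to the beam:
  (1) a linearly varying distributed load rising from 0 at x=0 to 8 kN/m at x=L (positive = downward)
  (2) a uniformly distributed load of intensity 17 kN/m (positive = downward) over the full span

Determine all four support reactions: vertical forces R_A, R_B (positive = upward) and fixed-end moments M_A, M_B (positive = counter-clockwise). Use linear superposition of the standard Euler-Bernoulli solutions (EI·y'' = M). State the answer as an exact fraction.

R_A = 291/5 kN, M_A = 303/5 kN·m, R_B = 339/5 kN, M_B = -327/5 kN·m

Load 1 — triangular load w₀=8 kN/m (0→w₀ over full span):
  R_A = 3w₀L/20 = 3·8·6/20 = 36/5 kN
  M_A = w₀L²/30 = 8·6²/30 = 48/5 kN·m
  R_B = 7w₀L/20 = 7·8·6/20 = 84/5 kN
  M_B = -w₀L²/20 = -8·6²/20 = -72/5 kN·m
Load 2 — uniform load w=17 kN/m over full span:
  R_A = wL/2 = 17·6/2 = 51 kN
  M_A = wL²/12 = 17·6²/12 = 51 kN·m
  R_B = wL/2 = 17·6/2 = 51 kN
  M_B = -wL²/12 = -17·6²/12 = -51 kN·m
Superposition: R_A = 291/5 kN, M_A = 303/5 kN·m, R_B = 339/5 kN, M_B = -327/5 kN·m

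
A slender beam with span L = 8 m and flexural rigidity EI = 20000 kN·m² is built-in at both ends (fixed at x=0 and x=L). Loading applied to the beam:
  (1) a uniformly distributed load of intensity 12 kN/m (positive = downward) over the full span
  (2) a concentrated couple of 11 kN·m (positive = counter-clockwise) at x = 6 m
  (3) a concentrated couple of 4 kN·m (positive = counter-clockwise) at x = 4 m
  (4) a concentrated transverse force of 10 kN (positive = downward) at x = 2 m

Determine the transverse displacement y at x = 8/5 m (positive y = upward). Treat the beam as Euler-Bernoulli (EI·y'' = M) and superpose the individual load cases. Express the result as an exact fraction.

y(8/5) = -20369/6250000 m

Load 1 — uniform load w=12 kN/m over full span:
  y_1 = -wx²(L-x)²/(24EI) = -12·(8/5)²·(8-(8/5))²/(24·20000) = -1024/390625 m
Load 2 — applied couple M₀=11 kN·m at a=6 m (b=L-a=2):
  y_2 = (R_Ax³/6 - M_Ax²/2)/EI  [x≤a] with R_A=99/64, M_A=55/16 = ((99/64)·(8/5)³/6 - (55/16)·(8/5)²/2)/20000 = -209/1250000 m
Load 3 — applied couple M₀=4 kN·m at a=4 m (b=L-a=4):
  y_3 = (R_Ax³/6 - M_Ax²/2)/EI  [x≤a] with R_A=3/4, M_A=1 = ((3/4)·(8/5)³/6 - 1·(8/5)²/2)/20000 = -3/78125 m
Load 4 — point force P=10 kN at a=2 m (b=L-a=6):
  y_4 = -Pb²x²(3aL-(3a+b)x)/(6L³EI)  [x≤a] = -10·6²·(8/5)²·(3·2·8-(3·2+6)·(8/5))/(6·8³·20000) = -27/62500 m
Superposition: y = Σ y_i = -20369/6250000 m ≈ -0.003259 m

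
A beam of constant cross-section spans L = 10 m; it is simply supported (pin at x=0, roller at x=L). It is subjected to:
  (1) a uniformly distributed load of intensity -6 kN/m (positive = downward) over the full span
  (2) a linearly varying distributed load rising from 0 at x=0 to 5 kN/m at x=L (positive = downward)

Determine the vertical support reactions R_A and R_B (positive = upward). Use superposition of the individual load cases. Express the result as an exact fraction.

Load 1 — uniform load w=-6 kN/m over full span:
  R_A = wL/2 = (-6)·10/2 = -30 kN
  R_B = wL/2 = (-6)·10/2 = -30 kN
Load 2 — triangular load w₀=5 kN/m (0→w₀ over full span):
  R_A = w₀L/6 = 5·10/6 = 25/3 kN
  R_B = w₀L/3 = 5·10/3 = 50/3 kN
Superposition: R_A = -65/3 kN, R_B = -40/3 kN

R_A = -65/3 kN, R_B = -40/3 kN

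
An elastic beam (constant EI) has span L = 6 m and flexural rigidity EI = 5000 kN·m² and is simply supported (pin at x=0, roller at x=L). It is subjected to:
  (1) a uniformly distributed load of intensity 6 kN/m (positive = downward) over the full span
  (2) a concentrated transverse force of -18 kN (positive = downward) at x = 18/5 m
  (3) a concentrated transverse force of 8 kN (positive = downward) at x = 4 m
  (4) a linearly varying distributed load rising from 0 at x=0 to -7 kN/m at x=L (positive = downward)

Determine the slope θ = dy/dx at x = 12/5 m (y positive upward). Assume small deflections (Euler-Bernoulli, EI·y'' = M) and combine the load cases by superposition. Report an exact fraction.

θ(12/5) = 21817/28125000 rad

Load 1 — uniform load w=6 kN/m over full span:
  θ_1 = -w(L³-6Lx²+4x³)/(24EI) = -6·(6³-6·6·(12/5)²+4·(12/5)³)/(24·5000) = -999/312500 rad
Load 2 — point force P=-18 kN at a=18/5 m (b=L-a=12/5):
  θ_2 = -Pb(L²-b²-3x²)/(6LEI)  [x≤a] = -(-18)·(12/5)·(6²-(12/5)²-3·(12/5)²)/(6·6·5000) = 243/78125 rad
Load 3 — point force P=8 kN at a=4 m (b=L-a=2):
  θ_3 = -Pb(L²-b²-3x²)/(6LEI)  [x≤a] = -8·2·(6²-2²-3·(12/5)²)/(6·6·5000) = -184/140625 rad
Load 4 — triangular load w₀=-7 kN/m (0→w₀ over full span):
  θ_4 = -w₀(7L⁴-30L²x²+15x⁴)/(360LEI) = -(-7)·(7·6⁴-30·6²·(12/5)²+15·(12/5)⁴)/(360·6·5000) = 6783/3125000 rad
Superposition: θ = Σ θ_i = 21817/28125000 rad ≈ 0.000776 rad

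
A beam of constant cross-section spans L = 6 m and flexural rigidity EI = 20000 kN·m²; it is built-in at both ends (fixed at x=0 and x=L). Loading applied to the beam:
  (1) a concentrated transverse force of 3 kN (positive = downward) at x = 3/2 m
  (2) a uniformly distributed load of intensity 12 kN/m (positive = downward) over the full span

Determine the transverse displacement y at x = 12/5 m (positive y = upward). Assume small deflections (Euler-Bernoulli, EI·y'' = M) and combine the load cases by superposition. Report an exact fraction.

Load 1 — point force P=3 kN at a=3/2 m (b=L-a=9/2):
  y_1 = -Pa²(L-x)²(3bL-(3b+a)(L-x))/(6L³EI)  [x>a] = -3·(3/2)²·(6-(12/5))²·(3·(9/2)·6-(3·(9/2)+(3/2))·(6-(12/5)))/(6·6³·20000) = -729/8000000 m
Load 2 — uniform load w=12 kN/m over full span:
  y_2 = -wx²(L-x)²/(24EI) = -12·(12/5)²·(6-(12/5))²/(24·20000) = -729/390625 m
Superposition: y = Σ y_i = -391473/200000000 m ≈ -0.001957 m

y(12/5) = -391473/200000000 m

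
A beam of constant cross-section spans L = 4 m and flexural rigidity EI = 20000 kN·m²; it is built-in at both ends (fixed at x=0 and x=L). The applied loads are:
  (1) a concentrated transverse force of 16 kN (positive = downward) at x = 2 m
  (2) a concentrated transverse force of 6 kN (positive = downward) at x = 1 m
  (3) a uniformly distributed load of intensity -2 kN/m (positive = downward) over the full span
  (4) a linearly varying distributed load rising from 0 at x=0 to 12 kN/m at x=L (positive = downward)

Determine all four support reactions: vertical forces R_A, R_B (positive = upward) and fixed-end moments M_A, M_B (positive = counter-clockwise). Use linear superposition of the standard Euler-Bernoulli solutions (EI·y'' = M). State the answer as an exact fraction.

R_A = 1301/80 kN, M_A = 1813/120 kN·m, R_B = 1739/80 kN, M_B = -1927/120 kN·m

Load 1 — point force P=16 kN at a=2 m (b=L-a=2):
  R_A = Pb²(3a+b)/L³ = 16·2²·(3·2+2)/4³ = 8 kN
  M_A = Pab²/L² = 16·2·2²/4² = 8 kN·m
  R_B = Pa²(a+3b)/L³ = 16·2²·(2+3·2)/4³ = 8 kN
  M_B = -Pa²b/L² = -16·2²·2/4² = -8 kN·m
Load 2 — point force P=6 kN at a=1 m (b=L-a=3):
  R_A = Pb²(3a+b)/L³ = 6·3²·(3·1+3)/4³ = 81/16 kN
  M_A = Pab²/L² = 6·1·3²/4² = 27/8 kN·m
  R_B = Pa²(a+3b)/L³ = 6·1²·(1+3·3)/4³ = 15/16 kN
  M_B = -Pa²b/L² = -6·1²·3/4² = -9/8 kN·m
Load 3 — uniform load w=-2 kN/m over full span:
  R_A = wL/2 = (-2)·4/2 = -4 kN
  M_A = wL²/12 = (-2)·4²/12 = -8/3 kN·m
  R_B = wL/2 = (-2)·4/2 = -4 kN
  M_B = -wL²/12 = -(-2)·4²/12 = 8/3 kN·m
Load 4 — triangular load w₀=12 kN/m (0→w₀ over full span):
  R_A = 3w₀L/20 = 3·12·4/20 = 36/5 kN
  M_A = w₀L²/30 = 12·4²/30 = 32/5 kN·m
  R_B = 7w₀L/20 = 7·12·4/20 = 84/5 kN
  M_B = -w₀L²/20 = -12·4²/20 = -48/5 kN·m
Superposition: R_A = 1301/80 kN, M_A = 1813/120 kN·m, R_B = 1739/80 kN, M_B = -1927/120 kN·m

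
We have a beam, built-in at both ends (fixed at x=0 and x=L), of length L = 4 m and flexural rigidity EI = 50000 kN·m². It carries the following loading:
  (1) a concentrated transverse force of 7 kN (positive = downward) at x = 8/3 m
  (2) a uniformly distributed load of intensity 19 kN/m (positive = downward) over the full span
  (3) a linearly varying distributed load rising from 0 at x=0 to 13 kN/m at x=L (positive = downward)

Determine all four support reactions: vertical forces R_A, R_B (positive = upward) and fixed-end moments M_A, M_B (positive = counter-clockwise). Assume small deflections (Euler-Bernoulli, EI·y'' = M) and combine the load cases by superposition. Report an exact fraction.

Load 1 — point force P=7 kN at a=8/3 m (b=L-a=4/3):
  R_A = Pb²(3a+b)/L³ = 7·(4/3)²·(3·(8/3)+(4/3))/4³ = 49/27 kN
  M_A = Pab²/L² = 7·(8/3)·(4/3)²/4² = 56/27 kN·m
  R_B = Pa²(a+3b)/L³ = 7·(8/3)²·((8/3)+3·(4/3))/4³ = 140/27 kN
  M_B = -Pa²b/L² = -7·(8/3)²·(4/3)/4² = -112/27 kN·m
Load 2 — uniform load w=19 kN/m over full span:
  R_A = wL/2 = 19·4/2 = 38 kN
  M_A = wL²/12 = 19·4²/12 = 76/3 kN·m
  R_B = wL/2 = 19·4/2 = 38 kN
  M_B = -wL²/12 = -19·4²/12 = -76/3 kN·m
Load 3 — triangular load w₀=13 kN/m (0→w₀ over full span):
  R_A = 3w₀L/20 = 3·13·4/20 = 39/5 kN
  M_A = w₀L²/30 = 13·4²/30 = 104/15 kN·m
  R_B = 7w₀L/20 = 7·13·4/20 = 91/5 kN
  M_B = -w₀L²/20 = -13·4²/20 = -52/5 kN·m
Superposition: R_A = 6428/135 kN, M_A = 4636/135 kN·m, R_B = 8287/135 kN, M_B = -5384/135 kN·m

R_A = 6428/135 kN, M_A = 4636/135 kN·m, R_B = 8287/135 kN, M_B = -5384/135 kN·m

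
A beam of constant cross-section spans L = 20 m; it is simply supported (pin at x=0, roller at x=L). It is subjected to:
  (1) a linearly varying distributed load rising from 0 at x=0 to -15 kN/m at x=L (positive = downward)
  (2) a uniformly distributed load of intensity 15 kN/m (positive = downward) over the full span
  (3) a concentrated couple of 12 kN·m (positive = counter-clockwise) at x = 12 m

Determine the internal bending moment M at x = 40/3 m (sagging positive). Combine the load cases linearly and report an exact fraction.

M(40/3) = 7892/27 kN·m

Load 1 — triangular load w₀=-15 kN/m (0→w₀ over full span):
  M_1 = w₀Lx/6 - w₀x³/(6L) = (-15)·20·(40/3)/6 - (-15)·(40/3)³/(6·20) = -10000/27 kN·m
Load 2 — uniform load w=15 kN/m over full span:
  M_2 = wx(L-x)/2 = 15·(40/3)·(20-(40/3))/2 = 2000/3 kN·m
Load 3 — applied couple M₀=12 kN·m at a=12 m (b=L-a=8):
  M_3 = M₀x/L - M₀  [x>a] = 12·(40/3)/20 - 12 = -4 kN·m
Superposition: M = Σ M_i = 7892/27 kN·m ≈ 292.296296 kN·m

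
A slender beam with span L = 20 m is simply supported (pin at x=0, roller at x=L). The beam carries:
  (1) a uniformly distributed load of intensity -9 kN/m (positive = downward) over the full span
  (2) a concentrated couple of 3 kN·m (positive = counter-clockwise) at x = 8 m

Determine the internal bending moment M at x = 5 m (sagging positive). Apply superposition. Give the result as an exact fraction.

Load 1 — uniform load w=-9 kN/m over full span:
  M_1 = wx(L-x)/2 = (-9)·5·(20-5)/2 = -675/2 kN·m
Load 2 — applied couple M₀=3 kN·m at a=8 m (b=L-a=12):
  M_2 = M₀x/L  [x≤a] = 3·5/20 = 3/4 kN·m
Superposition: M = Σ M_i = -1347/4 kN·m ≈ -336.750000 kN·m

M(5) = -1347/4 kN·m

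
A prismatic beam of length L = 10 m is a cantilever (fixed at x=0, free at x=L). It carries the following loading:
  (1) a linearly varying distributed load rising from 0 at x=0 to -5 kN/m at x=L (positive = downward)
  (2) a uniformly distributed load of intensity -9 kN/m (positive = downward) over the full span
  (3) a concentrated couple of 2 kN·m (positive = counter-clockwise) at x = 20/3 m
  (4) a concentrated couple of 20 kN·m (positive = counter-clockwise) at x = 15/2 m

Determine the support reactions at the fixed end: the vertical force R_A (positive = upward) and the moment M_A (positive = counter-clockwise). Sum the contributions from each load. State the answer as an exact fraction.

Load 1 — triangular load w₀=-5 kN/m (0→w₀ over full span):
  R_A = w₀L/2 = (-5)·10/2 = -25 kN
  M_A = w₀L²/3 = (-5)·10²/3 = -500/3 kN·m
Load 2 — uniform load w=-9 kN/m over full span:
  R_A = wL = (-9)·10 = -90 kN
  M_A = wL²/2 = (-9)·10²/2 = -450 kN·m
Load 3 — applied couple M₀=2 kN·m at a=20/3 m (b=L-a=10/3):
  R_A = 0 kN
  M_A = -M₀ = -2 kN·m
Load 4 — applied couple M₀=20 kN·m at a=15/2 m (b=L-a=5/2):
  R_A = 0 kN
  M_A = -M₀ = -20 kN·m
Superposition: R_A = -115 kN, M_A = -1916/3 kN·m

R_A = -115 kN, M_A = -1916/3 kN·m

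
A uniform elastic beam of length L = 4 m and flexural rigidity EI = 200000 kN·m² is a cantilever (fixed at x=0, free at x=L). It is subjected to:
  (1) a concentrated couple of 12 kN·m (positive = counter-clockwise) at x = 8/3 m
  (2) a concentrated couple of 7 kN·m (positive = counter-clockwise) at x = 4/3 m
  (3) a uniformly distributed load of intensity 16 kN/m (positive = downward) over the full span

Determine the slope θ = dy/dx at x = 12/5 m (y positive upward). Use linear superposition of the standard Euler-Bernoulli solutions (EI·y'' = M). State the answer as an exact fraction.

θ(12/5) = -11401/18750000 rad

Load 1 — applied couple M₀=12 kN·m at a=8/3 m (b=L-a=4/3):
  θ_1 = M₀x/EI  [x≤a] = 12·(12/5)/200000 = 9/62500 rad
Load 2 — applied couple M₀=7 kN·m at a=4/3 m (b=L-a=8/3):
  θ_2 = M₀a/EI  [x>a] = 7·(4/3)/200000 = 7/150000 rad
Load 3 — uniform load w=16 kN/m over full span:
  θ_3 = -wx(x²-3Lx+3L²)/(6EI) = -16·(12/5)·((12/5)²-3·4·(12/5)+3·4²)/(6·200000) = -312/390625 rad
Superposition: θ = Σ θ_i = -11401/18750000 rad ≈ -0.000608 rad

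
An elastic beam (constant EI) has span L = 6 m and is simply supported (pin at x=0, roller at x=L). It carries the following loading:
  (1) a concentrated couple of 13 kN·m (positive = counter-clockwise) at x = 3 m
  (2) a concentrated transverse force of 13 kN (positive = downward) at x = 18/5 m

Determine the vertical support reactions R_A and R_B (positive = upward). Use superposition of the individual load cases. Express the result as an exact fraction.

R_A = 221/30 kN, R_B = 169/30 kN

Load 1 — applied couple M₀=13 kN·m at a=3 m (b=L-a=3):
  R_A = M₀/L = 13/6 kN
  R_B = -M₀/L = -13/6 kN
Load 2 — point force P=13 kN at a=18/5 m (b=L-a=12/5):
  R_A = Pb/L = 13·(12/5)/6 = 26/5 kN
  R_B = Pa/L = 13·(18/5)/6 = 39/5 kN
Superposition: R_A = 221/30 kN, R_B = 169/30 kN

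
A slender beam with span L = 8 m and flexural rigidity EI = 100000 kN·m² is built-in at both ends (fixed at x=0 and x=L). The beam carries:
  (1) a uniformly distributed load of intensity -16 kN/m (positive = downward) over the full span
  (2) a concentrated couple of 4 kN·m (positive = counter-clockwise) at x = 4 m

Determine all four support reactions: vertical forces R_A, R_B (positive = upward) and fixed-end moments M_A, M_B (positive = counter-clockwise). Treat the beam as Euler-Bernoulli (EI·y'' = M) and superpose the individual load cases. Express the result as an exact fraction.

R_A = -253/4 kN, M_A = -253/3 kN·m, R_B = -259/4 kN, M_B = 259/3 kN·m

Load 1 — uniform load w=-16 kN/m over full span:
  R_A = wL/2 = (-16)·8/2 = -64 kN
  M_A = wL²/12 = (-16)·8²/12 = -256/3 kN·m
  R_B = wL/2 = (-16)·8/2 = -64 kN
  M_B = -wL²/12 = -(-16)·8²/12 = 256/3 kN·m
Load 2 — applied couple M₀=4 kN·m at a=4 m (b=L-a=4):
  R_A = 6M₀ab/L³ = 6·4·4·4/8³ = 3/4 kN
  M_A = M₀b(2a-b)/L² = 4·4·(2·4-4)/8² = 1 kN·m
  R_B = -6M₀ab/L³ = -6·4·4·4/8³ = -3/4 kN
  M_B = M₀a(2b-a)/L² = 4·4·(2·4-4)/8² = 1 kN·m
Superposition: R_A = -253/4 kN, M_A = -253/3 kN·m, R_B = -259/4 kN, M_B = 259/3 kN·m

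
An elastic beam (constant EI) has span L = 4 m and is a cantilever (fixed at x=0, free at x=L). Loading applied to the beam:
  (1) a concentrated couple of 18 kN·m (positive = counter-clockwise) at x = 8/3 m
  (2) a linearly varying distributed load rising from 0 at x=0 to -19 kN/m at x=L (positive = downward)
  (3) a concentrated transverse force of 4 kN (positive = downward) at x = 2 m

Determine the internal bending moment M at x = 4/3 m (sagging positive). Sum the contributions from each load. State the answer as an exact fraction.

M(4/3) = 5498/81 kN·m

Load 1 — applied couple M₀=18 kN·m at a=8/3 m (b=L-a=4/3):
  M_1 = M₀  [x≤a] = 18 = 18 kN·m
Load 2 — triangular load w₀=-19 kN/m (0→w₀ over full span):
  M_2 = w₀Lx/2 - w₀L²/3 - w₀x³/(6L) = (-19)·4·(4/3)/2 - (-19)·4²/3 - (-19)·(4/3)³/(6·4) = 4256/81 kN·m
Load 3 — point force P=4 kN at a=2 m (b=L-a=2):
  M_3 = -P(a-x)  [x≤a] = -4·(2-(4/3)) = -8/3 kN·m
Superposition: M = Σ M_i = 5498/81 kN·m ≈ 67.876543 kN·m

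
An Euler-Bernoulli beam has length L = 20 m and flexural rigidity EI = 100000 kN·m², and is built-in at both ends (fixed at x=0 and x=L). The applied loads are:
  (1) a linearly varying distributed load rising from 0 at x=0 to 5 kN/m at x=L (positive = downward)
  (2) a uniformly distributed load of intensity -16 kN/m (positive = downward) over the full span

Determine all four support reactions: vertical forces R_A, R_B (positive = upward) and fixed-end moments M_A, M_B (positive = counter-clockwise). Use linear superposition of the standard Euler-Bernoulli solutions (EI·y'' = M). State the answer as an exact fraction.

Load 1 — triangular load w₀=5 kN/m (0→w₀ over full span):
  R_A = 3w₀L/20 = 3·5·20/20 = 15 kN
  M_A = w₀L²/30 = 5·20²/30 = 200/3 kN·m
  R_B = 7w₀L/20 = 7·5·20/20 = 35 kN
  M_B = -w₀L²/20 = -5·20²/20 = -100 kN·m
Load 2 — uniform load w=-16 kN/m over full span:
  R_A = wL/2 = (-16)·20/2 = -160 kN
  M_A = wL²/12 = (-16)·20²/12 = -1600/3 kN·m
  R_B = wL/2 = (-16)·20/2 = -160 kN
  M_B = -wL²/12 = -(-16)·20²/12 = 1600/3 kN·m
Superposition: R_A = -145 kN, M_A = -1400/3 kN·m, R_B = -125 kN, M_B = 1300/3 kN·m

R_A = -145 kN, M_A = -1400/3 kN·m, R_B = -125 kN, M_B = 1300/3 kN·m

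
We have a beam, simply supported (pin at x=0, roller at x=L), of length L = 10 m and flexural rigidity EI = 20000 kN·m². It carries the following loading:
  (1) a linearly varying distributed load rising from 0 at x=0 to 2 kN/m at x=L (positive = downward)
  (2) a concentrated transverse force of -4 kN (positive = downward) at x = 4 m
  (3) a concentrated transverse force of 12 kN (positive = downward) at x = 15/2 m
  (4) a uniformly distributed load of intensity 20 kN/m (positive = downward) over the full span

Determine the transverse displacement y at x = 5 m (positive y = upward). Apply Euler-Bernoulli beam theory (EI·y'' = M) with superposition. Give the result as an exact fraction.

y(5) = -33931/240000 m

Load 1 — triangular load w₀=2 kN/m (0→w₀ over full span):
  y_1 = -w₀x(7L⁴-10L²x²+3x⁴)/(360LEI) = -2·5·(7·10⁴-10·10²·5²+3·5⁴)/(360·10·20000) = -5/768 m
Load 2 — point force P=-4 kN at a=4 m (b=L-a=6):
  y_2 = -Pa(L-x)(2Lx-a²-x²)/(6LEI)  [x>a] = -(-4)·4·(10-5)·(2·10·5-4²-5²)/(6·10·20000) = 59/15000 m
Load 3 — point force P=12 kN at a=15/2 m (b=L-a=5/2):
  y_3 = -Pbx(L²-b²-x²)/(6LEI)  [x≤a] = -12·(5/2)·5·(10²-(5/2)²-5²)/(6·10·20000) = -11/1280 m
Load 4 — uniform load w=20 kN/m over full span:
  y_4 = -wx(L³-2Lx²+x³)/(24EI) = -20·5·(10³-2·10·5²+5³)/(24·20000) = -25/192 m
Superposition: y = Σ y_i = -33931/240000 m ≈ -0.141379 m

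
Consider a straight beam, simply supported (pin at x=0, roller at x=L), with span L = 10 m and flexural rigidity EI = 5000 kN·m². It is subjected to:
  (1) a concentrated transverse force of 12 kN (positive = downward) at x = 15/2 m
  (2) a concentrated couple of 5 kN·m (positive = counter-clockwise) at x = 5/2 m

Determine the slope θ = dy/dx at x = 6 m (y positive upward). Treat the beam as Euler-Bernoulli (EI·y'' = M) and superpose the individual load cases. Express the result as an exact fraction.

θ(6) = 209/240000 rad

Load 1 — point force P=12 kN at a=15/2 m (b=L-a=5/2):
  θ_1 = -Pb(L²-b²-3x²)/(6LEI)  [x≤a] = -12·(5/2)·(10²-(5/2)²-3·6²)/(6·10·5000) = 57/40000 rad
Load 2 — applied couple M₀=5 kN·m at a=5/2 m (b=L-a=15/2):
  θ_2 = (M₀x²/(2L)-M₀(x-a)+C₁)/EI  [x>a] with C₁=M₀(3b²-L²)/(6L)=275/48 = (5·6²/(2·10)-5·(6-(5/2))+(275/48))/5000 = -133/240000 rad
Superposition: θ = Σ θ_i = 209/240000 rad ≈ 0.000871 rad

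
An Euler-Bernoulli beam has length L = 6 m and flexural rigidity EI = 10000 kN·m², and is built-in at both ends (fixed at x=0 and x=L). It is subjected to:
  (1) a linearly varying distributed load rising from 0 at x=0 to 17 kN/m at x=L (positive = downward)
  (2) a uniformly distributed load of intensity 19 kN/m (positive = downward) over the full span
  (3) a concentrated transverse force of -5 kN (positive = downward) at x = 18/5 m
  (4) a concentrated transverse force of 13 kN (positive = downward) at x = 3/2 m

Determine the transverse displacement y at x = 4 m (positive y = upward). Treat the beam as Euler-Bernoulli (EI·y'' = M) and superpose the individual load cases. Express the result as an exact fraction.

Load 1 — triangular load w₀=17 kN/m (0→w₀ over full span):
  y_1 = -w₀x²(L-x)²(x+2L)/(120LEI) = -17·4²·(6-4)²·(4+2·6)/(120·6·10000) = -68/28125 m
Load 2 — uniform load w=19 kN/m over full span:
  y_2 = -wx²(L-x)²/(24EI) = -19·4²·(6-4)²/(24·10000) = -19/3750 m
Load 3 — point force P=-5 kN at a=18/5 m (b=L-a=12/5):
  y_3 = -Pa²(L-x)²(3bL-(3b+a)(L-x))/(6L³EI)  [x>a] = -(-5)·(18/5)²·(6-4)²·(3·(12/5)·6-(3·(12/5)+(18/5))·(6-4))/(6·6³·10000) = 27/62500 m
Load 4 — point force P=13 kN at a=3/2 m (b=L-a=9/2):
  y_4 = -Pa²(L-x)²(3bL-(3b+a)(L-x))/(6L³EI)  [x>a] = -13·(3/2)²·(6-4)²·(3·(9/2)·6-(3·(9/2)+(3/2))·(6-4))/(6·6³·10000) = -221/480000 m
Superposition: y = Σ y_i = -270463/36000000 m ≈ -0.007513 m

y(4) = -270463/36000000 m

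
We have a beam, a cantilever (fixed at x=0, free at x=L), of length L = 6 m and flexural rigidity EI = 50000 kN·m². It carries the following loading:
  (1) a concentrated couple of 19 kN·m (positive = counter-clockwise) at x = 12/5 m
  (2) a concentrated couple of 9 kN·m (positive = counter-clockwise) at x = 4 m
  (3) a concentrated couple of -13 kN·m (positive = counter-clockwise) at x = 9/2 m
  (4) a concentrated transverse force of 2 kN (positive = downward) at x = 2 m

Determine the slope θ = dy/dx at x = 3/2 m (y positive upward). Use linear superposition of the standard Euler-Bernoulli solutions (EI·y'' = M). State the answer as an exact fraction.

Load 1 — applied couple M₀=19 kN·m at a=12/5 m (b=L-a=18/5):
  θ_1 = M₀x/EI  [x≤a] = 19·(3/2)/50000 = 57/100000 rad
Load 2 — applied couple M₀=9 kN·m at a=4 m (b=L-a=2):
  θ_2 = M₀x/EI  [x≤a] = 9·(3/2)/50000 = 27/100000 rad
Load 3 — applied couple M₀=-13 kN·m at a=9/2 m (b=L-a=3/2):
  θ_3 = M₀x/EI  [x≤a] = (-13)·(3/2)/50000 = -39/100000 rad
Load 4 — point force P=2 kN at a=2 m (b=L-a=4):
  θ_4 = -Px(2a-x)/(2EI)  [x≤a] = -2·(3/2)·(2·2-(3/2))/(2·50000) = -3/40000 rad
Superposition: θ = Σ θ_i = 3/8000 rad ≈ 0.000375 rad

θ(3/2) = 3/8000 rad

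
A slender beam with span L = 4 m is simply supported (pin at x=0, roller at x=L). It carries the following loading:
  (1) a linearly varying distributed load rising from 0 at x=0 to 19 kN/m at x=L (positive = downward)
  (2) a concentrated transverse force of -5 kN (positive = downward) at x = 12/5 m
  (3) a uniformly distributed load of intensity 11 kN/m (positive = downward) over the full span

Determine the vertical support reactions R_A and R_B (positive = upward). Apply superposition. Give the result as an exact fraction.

R_A = 98/3 kN, R_B = 133/3 kN

Load 1 — triangular load w₀=19 kN/m (0→w₀ over full span):
  R_A = w₀L/6 = 19·4/6 = 38/3 kN
  R_B = w₀L/3 = 19·4/3 = 76/3 kN
Load 2 — point force P=-5 kN at a=12/5 m (b=L-a=8/5):
  R_A = Pb/L = (-5)·(8/5)/4 = -2 kN
  R_B = Pa/L = (-5)·(12/5)/4 = -3 kN
Load 3 — uniform load w=11 kN/m over full span:
  R_A = wL/2 = 11·4/2 = 22 kN
  R_B = wL/2 = 11·4/2 = 22 kN
Superposition: R_A = 98/3 kN, R_B = 133/3 kN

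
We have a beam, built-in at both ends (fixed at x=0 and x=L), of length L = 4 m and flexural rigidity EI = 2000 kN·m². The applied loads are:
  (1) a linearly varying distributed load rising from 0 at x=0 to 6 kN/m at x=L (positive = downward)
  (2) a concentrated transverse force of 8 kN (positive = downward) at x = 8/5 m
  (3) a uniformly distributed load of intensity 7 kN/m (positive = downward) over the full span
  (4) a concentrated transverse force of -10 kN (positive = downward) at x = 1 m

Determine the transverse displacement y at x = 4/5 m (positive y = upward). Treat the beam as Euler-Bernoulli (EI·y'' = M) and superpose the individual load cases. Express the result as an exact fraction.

y(4/5) = -121151/93750000 m

Load 1 — triangular load w₀=6 kN/m (0→w₀ over full span):
  y_1 = -w₀x²(L-x)²(x+2L)/(120LEI) = -6·(4/5)²·(4-(4/5))²·((4/5)+2·4)/(120·4·2000) = -704/1953125 m
Load 2 — point force P=8 kN at a=8/5 m (b=L-a=12/5):
  y_2 = -Pb²x²(3aL-(3a+b)x)/(6L³EI)  [x≤a] = -8·(12/5)²·(4/5)²·(3·(8/5)·4-(3·(8/5)+(12/5))·(4/5))/(6·4³·2000) = -1008/1953125 m
Load 3 — uniform load w=7 kN/m over full span:
  y_3 = -wx²(L-x)²/(24EI) = -7·(4/5)²·(4-(4/5))²/(24·2000) = -224/234375 m
Load 4 — point force P=-10 kN at a=1 m (b=L-a=3):
  y_4 = -Pb²x²(3aL-(3a+b)x)/(6L³EI)  [x≤a] = -(-10)·3²·(4/5)²·(3·1·4-(3·1+3)·(4/5))/(6·4³·2000) = 27/50000 m
Superposition: y = Σ y_i = -121151/93750000 m ≈ -0.001292 m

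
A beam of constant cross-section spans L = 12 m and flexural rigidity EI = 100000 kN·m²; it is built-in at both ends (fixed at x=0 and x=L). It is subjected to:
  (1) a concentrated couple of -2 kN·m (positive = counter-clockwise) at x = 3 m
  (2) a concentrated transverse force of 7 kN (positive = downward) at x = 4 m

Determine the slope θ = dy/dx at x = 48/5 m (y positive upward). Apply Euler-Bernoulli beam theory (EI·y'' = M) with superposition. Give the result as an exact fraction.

Load 1 — applied couple M₀=-2 kN·m at a=3 m (b=L-a=9):
  θ_1 = (R_Ax²/2 - M_Ax - M₀(x-a))/EI  [x>a] with R_A=-3/16, M_A=3/8 = ((-3/16)·(48/5)²/2 - (3/8)·(48/5) - (-2)·((48/5)-3))/100000 = 3/312500 rad
Load 2 — point force P=7 kN at a=4 m (b=L-a=8):
  θ_2 = Pa²(L-x)(2bL-(3b+a)(L-x))/(2L³EI)  [x>a] = 7·4²·(12-(48/5))·(2·8·12-(3·8+4)·(12-(48/5)))/(2·12³·100000) = 91/937500 rad
Superposition: θ = Σ θ_i = 1/9375 rad ≈ 0.000107 rad

θ(48/5) = 1/9375 rad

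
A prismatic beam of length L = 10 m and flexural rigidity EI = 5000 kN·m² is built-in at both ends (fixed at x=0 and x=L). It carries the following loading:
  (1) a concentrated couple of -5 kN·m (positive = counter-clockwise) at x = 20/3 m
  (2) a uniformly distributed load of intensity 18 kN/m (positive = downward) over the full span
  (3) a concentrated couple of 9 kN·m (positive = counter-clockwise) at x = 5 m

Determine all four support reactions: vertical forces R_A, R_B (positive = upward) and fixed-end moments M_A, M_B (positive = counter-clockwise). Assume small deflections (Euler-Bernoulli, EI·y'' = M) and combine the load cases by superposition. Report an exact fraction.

R_A = 5441/60 kN, M_A = 1807/12 kN·m, R_B = 5359/60 kN, M_B = -591/4 kN·m

Load 1 — applied couple M₀=-5 kN·m at a=20/3 m (b=L-a=10/3):
  R_A = 6M₀ab/L³ = 6·(-5)·(20/3)·(10/3)/10³ = -2/3 kN
  M_A = M₀b(2a-b)/L² = (-5)·(10/3)·(2·(20/3)-(10/3))/10² = -5/3 kN·m
  R_B = -6M₀ab/L³ = -6·(-5)·(20/3)·(10/3)/10³ = 2/3 kN
  M_B = M₀a(2b-a)/L² = (-5)·(20/3)·(2·(10/3)-(20/3))/10² = 0 kN·m
Load 2 — uniform load w=18 kN/m over full span:
  R_A = wL/2 = 18·10/2 = 90 kN
  M_A = wL²/12 = 18·10²/12 = 150 kN·m
  R_B = wL/2 = 18·10/2 = 90 kN
  M_B = -wL²/12 = -18·10²/12 = -150 kN·m
Load 3 — applied couple M₀=9 kN·m at a=5 m (b=L-a=5):
  R_A = 6M₀ab/L³ = 6·9·5·5/10³ = 27/20 kN
  M_A = M₀b(2a-b)/L² = 9·5·(2·5-5)/10² = 9/4 kN·m
  R_B = -6M₀ab/L³ = -6·9·5·5/10³ = -27/20 kN
  M_B = M₀a(2b-a)/L² = 9·5·(2·5-5)/10² = 9/4 kN·m
Superposition: R_A = 5441/60 kN, M_A = 1807/12 kN·m, R_B = 5359/60 kN, M_B = -591/4 kN·m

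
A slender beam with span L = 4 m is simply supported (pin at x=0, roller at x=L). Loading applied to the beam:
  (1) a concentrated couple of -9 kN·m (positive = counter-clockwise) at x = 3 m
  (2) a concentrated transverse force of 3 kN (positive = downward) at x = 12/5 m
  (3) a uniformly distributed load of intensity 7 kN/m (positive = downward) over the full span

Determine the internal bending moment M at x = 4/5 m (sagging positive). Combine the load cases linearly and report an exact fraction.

Load 1 — applied couple M₀=-9 kN·m at a=3 m (b=L-a=1):
  M_1 = M₀x/L  [x≤a] = (-9)·(4/5)/4 = -9/5 kN·m
Load 2 — point force P=3 kN at a=12/5 m (b=L-a=8/5):
  M_2 = Pbx/L  [x≤a] = 3·(8/5)·(4/5)/4 = 24/25 kN·m
Load 3 — uniform load w=7 kN/m over full span:
  M_3 = wx(L-x)/2 = 7·(4/5)·(4-(4/5))/2 = 224/25 kN·m
Superposition: M = Σ M_i = 203/25 kN·m ≈ 8.120000 kN·m

M(4/5) = 203/25 kN·m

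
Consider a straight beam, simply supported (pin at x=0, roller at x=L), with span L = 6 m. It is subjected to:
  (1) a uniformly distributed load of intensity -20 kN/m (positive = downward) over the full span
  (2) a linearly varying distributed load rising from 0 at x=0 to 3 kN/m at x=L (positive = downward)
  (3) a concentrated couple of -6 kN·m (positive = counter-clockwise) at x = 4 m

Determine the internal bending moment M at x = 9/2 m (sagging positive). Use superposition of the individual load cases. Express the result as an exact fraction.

Load 1 — uniform load w=-20 kN/m over full span:
  M_1 = wx(L-x)/2 = (-20)·(9/2)·(6-(9/2))/2 = -135/2 kN·m
Load 2 — triangular load w₀=3 kN/m (0→w₀ over full span):
  M_2 = w₀Lx/6 - w₀x³/(6L) = 3·6·(9/2)/6 - 3·(9/2)³/(6·6) = 189/32 kN·m
Load 3 — applied couple M₀=-6 kN·m at a=4 m (b=L-a=2):
  M_3 = M₀x/L - M₀  [x>a] = (-6)·(9/2)/6 - (-6) = 3/2 kN·m
Superposition: M = Σ M_i = -1923/32 kN·m ≈ -60.093750 kN·m

M(9/2) = -1923/32 kN·m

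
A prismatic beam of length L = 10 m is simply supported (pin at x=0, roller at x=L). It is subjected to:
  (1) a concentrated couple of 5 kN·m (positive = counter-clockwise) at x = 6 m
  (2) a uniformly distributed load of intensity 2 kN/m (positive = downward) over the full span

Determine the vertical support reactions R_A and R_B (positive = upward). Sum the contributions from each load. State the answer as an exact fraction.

R_A = 21/2 kN, R_B = 19/2 kN

Load 1 — applied couple M₀=5 kN·m at a=6 m (b=L-a=4):
  R_A = M₀/L = 5/10 = 1/2 kN
  R_B = -M₀/L = -5/10 = -1/2 kN
Load 2 — uniform load w=2 kN/m over full span:
  R_A = wL/2 = 2·10/2 = 10 kN
  R_B = wL/2 = 2·10/2 = 10 kN
Superposition: R_A = 21/2 kN, R_B = 19/2 kN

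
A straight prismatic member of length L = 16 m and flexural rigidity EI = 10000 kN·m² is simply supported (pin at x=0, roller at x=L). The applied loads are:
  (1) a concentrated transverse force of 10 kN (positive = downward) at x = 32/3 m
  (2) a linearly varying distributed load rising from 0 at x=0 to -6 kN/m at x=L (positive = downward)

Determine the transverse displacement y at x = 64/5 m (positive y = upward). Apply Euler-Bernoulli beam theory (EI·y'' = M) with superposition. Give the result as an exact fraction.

Load 1 — point force P=10 kN at a=32/3 m (b=L-a=16/3):
  y_1 = -Pa(L-x)(2Lx-a²-x²)/(6LEI)  [x>a] = -10·(32/3)·(16-(64/5))·(2·16·(64/5)-(32/3)²-(64/5)²)/(6·16·10000) = -59392/1265625 m
Load 2 — triangular load w₀=-6 kN/m (0→w₀ over full span):
  y_2 = -w₀x(7L⁴-10L²x²+3x⁴)/(360LEI) = -(-6)·(64/5)·(7·16⁴-10·16²·(64/5)²+3·(64/5)⁴)/(360·16·10000) = 1560576/9765625 m
Superposition: y = Σ y_i = 89286656/791015625 m ≈ 0.112876 m

y(64/5) = 89286656/791015625 m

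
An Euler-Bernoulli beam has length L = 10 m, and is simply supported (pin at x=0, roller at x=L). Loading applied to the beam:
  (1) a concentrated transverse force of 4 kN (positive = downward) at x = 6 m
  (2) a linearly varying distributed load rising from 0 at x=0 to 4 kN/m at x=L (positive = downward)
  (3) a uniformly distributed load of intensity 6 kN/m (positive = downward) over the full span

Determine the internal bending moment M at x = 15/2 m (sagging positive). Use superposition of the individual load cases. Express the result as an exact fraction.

M(15/2) = 673/8 kN·m

Load 1 — point force P=4 kN at a=6 m (b=L-a=4):
  M_1 = Pa(L-x)/L  [x>a] = 4·6·(10-(15/2))/10 = 6 kN·m
Load 2 — triangular load w₀=4 kN/m (0→w₀ over full span):
  M_2 = w₀Lx/6 - w₀x³/(6L) = 4·10·(15/2)/6 - 4·(15/2)³/(6·10) = 175/8 kN·m
Load 3 — uniform load w=6 kN/m over full span:
  M_3 = wx(L-x)/2 = 6·(15/2)·(10-(15/2))/2 = 225/4 kN·m
Superposition: M = Σ M_i = 673/8 kN·m ≈ 84.125000 kN·m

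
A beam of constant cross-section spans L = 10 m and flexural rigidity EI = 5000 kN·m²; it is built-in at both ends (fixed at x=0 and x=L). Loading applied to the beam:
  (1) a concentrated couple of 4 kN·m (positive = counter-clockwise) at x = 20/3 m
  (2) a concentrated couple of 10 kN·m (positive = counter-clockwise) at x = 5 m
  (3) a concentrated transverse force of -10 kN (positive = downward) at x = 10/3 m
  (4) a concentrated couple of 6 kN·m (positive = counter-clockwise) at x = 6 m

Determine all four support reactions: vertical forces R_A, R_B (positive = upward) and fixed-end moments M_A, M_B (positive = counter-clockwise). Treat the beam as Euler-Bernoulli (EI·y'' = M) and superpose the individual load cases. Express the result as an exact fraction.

Load 1 — applied couple M₀=4 kN·m at a=20/3 m (b=L-a=10/3):
  R_A = 6M₀ab/L³ = 6·4·(20/3)·(10/3)/10³ = 8/15 kN
  M_A = M₀b(2a-b)/L² = 4·(10/3)·(2·(20/3)-(10/3))/10² = 4/3 kN·m
  R_B = -6M₀ab/L³ = -6·4·(20/3)·(10/3)/10³ = -8/15 kN
  M_B = M₀a(2b-a)/L² = 4·(20/3)·(2·(10/3)-(20/3))/10² = 0 kN·m
Load 2 — applied couple M₀=10 kN·m at a=5 m (b=L-a=5):
  R_A = 6M₀ab/L³ = 6·10·5·5/10³ = 3/2 kN
  M_A = M₀b(2a-b)/L² = 10·5·(2·5-5)/10² = 5/2 kN·m
  R_B = -6M₀ab/L³ = -6·10·5·5/10³ = -3/2 kN
  M_B = M₀a(2b-a)/L² = 10·5·(2·5-5)/10² = 5/2 kN·m
Load 3 — point force P=-10 kN at a=10/3 m (b=L-a=20/3):
  R_A = Pb²(3a+b)/L³ = (-10)·(20/3)²·(3·(10/3)+(20/3))/10³ = -200/27 kN
  M_A = Pab²/L² = (-10)·(10/3)·(20/3)²/10² = -400/27 kN·m
  R_B = Pa²(a+3b)/L³ = (-10)·(10/3)²·((10/3)+3·(20/3))/10³ = -70/27 kN
  M_B = -Pa²b/L² = -(-10)·(10/3)²·(20/3)/10² = 200/27 kN·m
Load 4 — applied couple M₀=6 kN·m at a=6 m (b=L-a=4):
  R_A = 6M₀ab/L³ = 6·6·6·4/10³ = 108/125 kN
  M_A = M₀b(2a-b)/L² = 6·4·(2·6-4)/10² = 48/25 kN·m
  R_B = -6M₀ab/L³ = -6·6·6·4/10³ = -108/125 kN
  M_B = M₀a(2b-a)/L² = 6·6·(2·4-6)/10² = 18/25 kN·m
Superposition: R_A = -30443/6750 kN, M_A = -12233/1350 kN·m, R_B = -37057/6750 kN, M_B = 14347/1350 kN·m

R_A = -30443/6750 kN, M_A = -12233/1350 kN·m, R_B = -37057/6750 kN, M_B = 14347/1350 kN·m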